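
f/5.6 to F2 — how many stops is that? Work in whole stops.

3 stops

f/5.6 → f/4 → f/2.8 → f/2 — count the steps: 3 stops.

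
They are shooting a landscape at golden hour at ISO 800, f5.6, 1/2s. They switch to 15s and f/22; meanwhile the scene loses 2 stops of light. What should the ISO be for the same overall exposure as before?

ISO 1600

Scene light: 2 stops darker.
Shutter speed: 1/2 → 1 → 2 → 4 → 8 → 15 — 5 stops longer (brighter).
Aperture: f/5.6 → f/8 → f/11 → f/16 → f/22 — 4 stops stopped down (darker).
Net so far: 1 stop darker. ISO: 800 → 1600.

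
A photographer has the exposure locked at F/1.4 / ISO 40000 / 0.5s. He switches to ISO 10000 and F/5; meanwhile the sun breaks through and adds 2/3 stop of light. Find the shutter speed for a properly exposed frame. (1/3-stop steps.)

Scene light: 2/3 stop brighter.
ISO: 40000 → 32000 → 25600 → 20000 → 16000 → 12800 → 10000 — 2 stops dropped (darker).
Aperture: f/1.4 → f/1.6 → f/1.8 → f/2 → f/2.2 → f/2.5 → f/2.8 → f/3.2 → f/3.5 → f/4 → f/4.5 → f/5 — 3 2/3 stops narrower (darker).
Net so far: 5 stops darker. Shutter speed: 0.5 → 0.6 → 0.8 → 1 → 1.3 → 1.6 → 2 → 2.5 → 3.2 → 4 → 5 → 6 → 8 → 10 → 13 → 15.

15 s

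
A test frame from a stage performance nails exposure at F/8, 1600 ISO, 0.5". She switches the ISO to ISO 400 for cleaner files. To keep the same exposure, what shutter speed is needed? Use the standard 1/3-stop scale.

2 s

ISO: 1600 → 1250 → 1000 → 800 → 640 → 500 → 400 — 2 stops dropped (darker).
Need 2 stops brighter from the shutter speed: 0.5 → 0.6 → 0.8 → 1 → 1.3 → 1.6 → 2.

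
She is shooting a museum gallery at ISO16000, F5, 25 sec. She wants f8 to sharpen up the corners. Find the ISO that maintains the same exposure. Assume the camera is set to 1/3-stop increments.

Aperture: f/5 → f/5.6 → f/6.3 → f/7.1 → f/8 — 1 1/3 stops narrower (darker).
Need 1 1/3 stops brighter from the ISO: 16000 → 20000 → 25600 → 32000 → 40000.

ISO 40000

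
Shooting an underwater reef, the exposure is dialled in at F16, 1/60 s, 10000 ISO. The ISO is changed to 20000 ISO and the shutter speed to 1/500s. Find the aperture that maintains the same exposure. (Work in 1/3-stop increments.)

ISO: 10000 → 12800 → 16000 → 20000 — 1 stop raised (brighter).
Shutter speed: 1/60 → 1/80 → 1/100 → 1/125 → 1/160 → 1/200 → 1/250 → 1/320 → 1/400 → 1/500 — 3 stops shorter (darker).
Net change so far: 2 stops darker. Offset with the aperture: f/16 → f/14 → f/13 → f/11 → f/10 → f/9 → f/8.

f/8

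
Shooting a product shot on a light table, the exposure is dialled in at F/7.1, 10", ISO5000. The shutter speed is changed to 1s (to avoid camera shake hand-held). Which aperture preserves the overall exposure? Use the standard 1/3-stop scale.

Shutter speed: 10 → 8 → 6 → 5 → 4 → 3.2 → 2.5 → 2 → 1.6 → 1.3 → 1 — 3 1/3 stops shorter (darker).
Need 3 1/3 stops brighter from the aperture: f/7.1 → f/6.3 → f/5.6 → f/5 → f/4.5 → f/4 → f/3.5 → f/3.2 → f/2.8 → f/2.5 → f/2.2.

f/2.2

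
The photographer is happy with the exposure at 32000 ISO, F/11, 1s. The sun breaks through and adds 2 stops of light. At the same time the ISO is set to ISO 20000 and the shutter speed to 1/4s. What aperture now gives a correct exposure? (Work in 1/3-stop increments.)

Scene light: 2 stops brighter.
ISO: 32000 → 25600 → 20000 — 2/3 stop lower (darker).
Shutter speed: 1 → 0.8 → 0.6 → 0.5 → 0.4 → 0.3 → 1/4 — 2 stops faster (darker).
Net so far: 2/3 stop darker. Aperture: f/11 → f/10 → f/9.

f/9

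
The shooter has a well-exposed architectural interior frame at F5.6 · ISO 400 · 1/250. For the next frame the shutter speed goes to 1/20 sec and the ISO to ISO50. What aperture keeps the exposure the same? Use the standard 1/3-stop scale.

Shutter speed: 1/250 → 1/200 → 1/160 → 1/125 → 1/100 → 1/80 → 1/60 → 1/50 → 1/40 → 1/30 → 1/25 → 1/20 — 3 2/3 stops longer (brighter).
ISO: 400 → 320 → 250 → 200 → 160 → 125 → 100 → 80 → 64 → 50 — 3 stops dropped (darker).
Net change so far: 2/3 stop brighter. Offset with the aperture: f/5.6 → f/6.3 → f/7.1.

f/7.1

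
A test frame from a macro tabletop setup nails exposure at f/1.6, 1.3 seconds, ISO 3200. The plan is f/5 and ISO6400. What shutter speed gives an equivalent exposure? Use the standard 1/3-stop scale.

Aperture: f/1.6 → f/1.8 → f/2 → f/2.2 → f/2.5 → f/2.8 → f/3.2 → f/3.5 → f/4 → f/4.5 → f/5 — 3 1/3 stops smaller aperture (darker).
ISO: 3200 → 4000 → 5000 → 6400 — 1 stop higher (brighter).
Net change so far: 2 1/3 stops darker. Offset with the shutter speed: 1.3 → 1.6 → 2 → 2.5 → 3.2 → 4 → 5 → 6.

6 s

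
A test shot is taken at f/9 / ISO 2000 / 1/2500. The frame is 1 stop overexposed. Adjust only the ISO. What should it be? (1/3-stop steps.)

ISO 1000

Overexposed by 1 stop → need 1 stop darker.
ISO: 2000 → 1600 → 1250 → 1000.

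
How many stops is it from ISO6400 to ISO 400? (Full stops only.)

6400 → 3200 → 1600 → 800 → 400 — count the steps: 4 stops.

4 stops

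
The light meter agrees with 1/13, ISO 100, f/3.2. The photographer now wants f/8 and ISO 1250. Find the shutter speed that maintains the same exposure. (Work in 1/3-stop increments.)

Aperture: f/3.2 → f/3.5 → f/4 → f/4.5 → f/5 → f/5.6 → f/6.3 → f/7.1 → f/8 — 2 2/3 stops narrower (darker).
ISO: 100 → 125 → 160 → 200 → 250 → 320 → 400 → 500 → 640 → 800 → 1000 → 1250 — 3 2/3 stops higher (brighter).
Net change so far: 1 stop brighter. Offset with the shutter speed: 1/13 → 1/15 → 1/20 → 1/25.

1/25s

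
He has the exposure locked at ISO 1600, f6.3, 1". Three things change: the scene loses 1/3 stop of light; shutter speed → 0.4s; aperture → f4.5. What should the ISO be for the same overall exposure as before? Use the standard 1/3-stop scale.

ISO 2500

Scene light: 1/3 stop darker.
Shutter speed: 1 → 0.8 → 0.6 → 0.5 → 0.4 — 1 1/3 stops faster (darker).
Aperture: f/6.3 → f/5.6 → f/5 → f/4.5 — 1 stop larger aperture (brighter).
Net so far: 2/3 stop darker. ISO: 1600 → 2000 → 2500.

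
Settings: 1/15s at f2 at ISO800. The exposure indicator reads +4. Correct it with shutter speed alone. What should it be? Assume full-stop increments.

1/250s

Overexposed by 4 stops → need 4 stops darker.
Shutter speed: 1/15 → 1/30 → 1/60 → 1/125 → 1/250.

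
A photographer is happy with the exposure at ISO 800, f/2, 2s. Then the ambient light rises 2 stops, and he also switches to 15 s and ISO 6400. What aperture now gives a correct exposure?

f/32

Scene light: 2 stops brighter.
Shutter speed: 2 → 4 → 8 → 15 — 3 stops slower (brighter).
ISO: 800 → 1600 → 3200 → 6400 — 3 stops raised (brighter).
Net so far: 8 stops brighter. Aperture: f/2 → f/2.8 → f/4 → f/5.6 → f/8 → f/11 → f/16 → f/22 → f/32.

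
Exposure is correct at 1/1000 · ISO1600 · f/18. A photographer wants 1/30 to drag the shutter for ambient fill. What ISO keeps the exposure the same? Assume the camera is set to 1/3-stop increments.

Shutter speed: 1/1000 → 1/800 → 1/640 → 1/500 → 1/400 → 1/320 → 1/250 → 1/200 → 1/160 → 1/125 → 1/100 → 1/80 → 1/60 → 1/50 → 1/40 → 1/30 — 5 stops slower (brighter).
Need 5 stops darker from the ISO: 1600 → 1250 → 1000 → 800 → 640 → 500 → 400 → 320 → 250 → 200 → 160 → 125 → 100 → 80 → 64 → 50.

ISO 50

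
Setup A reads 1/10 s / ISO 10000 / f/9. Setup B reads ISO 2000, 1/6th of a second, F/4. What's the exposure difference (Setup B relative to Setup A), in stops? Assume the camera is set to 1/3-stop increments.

2/3 stop brighter

Aperture: f/9 → f/8 → f/7.1 → f/6.3 → f/5.6 → f/5 → f/4.5 → f/4 — 2 1/3 stops wider (brighter).
Shutter speed: 1/10 → 1/8 → 1/6 — 2/3 stop slower (brighter).
ISO: 10000 → 8000 → 6400 → 5000 → 4000 → 3200 → 2500 → 2000 — 2 1/3 stops dropped (darker).
Net: +2 1/3 +2/3 −2 1/3 = +2/3 stops.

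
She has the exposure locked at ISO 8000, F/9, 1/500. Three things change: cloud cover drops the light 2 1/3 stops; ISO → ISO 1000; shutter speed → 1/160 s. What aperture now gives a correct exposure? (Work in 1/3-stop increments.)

f/2.5

Scene light: 2 1/3 stops darker.
ISO: 8000 → 6400 → 5000 → 4000 → 3200 → 2500 → 2000 → 1600 → 1250 → 1000 — 3 stops dropped (darker).
Shutter speed: 1/500 → 1/400 → 1/320 → 1/250 → 1/200 → 1/160 — 1 2/3 stops longer (brighter).
Net so far: 3 2/3 stops darker. Aperture: f/9 → f/8 → f/7.1 → f/6.3 → f/5.6 → f/5 → f/4.5 → f/4 → f/3.5 → f/3.2 → f/2.8 → f/2.5.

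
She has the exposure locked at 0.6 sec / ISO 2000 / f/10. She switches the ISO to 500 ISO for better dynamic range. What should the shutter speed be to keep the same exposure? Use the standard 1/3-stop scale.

2.5 s

ISO: 2000 → 1600 → 1250 → 1000 → 800 → 640 → 500 — 2 stops dropped (darker).
Need 2 stops brighter from the shutter speed: 0.6 → 0.8 → 1 → 1.3 → 1.6 → 2 → 2.5.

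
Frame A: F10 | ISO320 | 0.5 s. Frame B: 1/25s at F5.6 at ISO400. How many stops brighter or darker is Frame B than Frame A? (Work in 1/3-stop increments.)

Aperture: f/10 → f/9 → f/8 → f/7.1 → f/6.3 → f/5.6 — 1 2/3 stops opened up (brighter).
Shutter speed: 0.5 → 0.4 → 0.3 → 1/4 → 1/5 → 1/6 → 1/8 → 1/10 → 1/13 → 1/15 → 1/20 → 1/25 — 3 2/3 stops faster (darker).
ISO: 320 → 400 — 1/3 stop raised (brighter).
Net: +1 2/3 −3 2/3 +1/3 = −1 2/3 stops.

1 2/3 stops darker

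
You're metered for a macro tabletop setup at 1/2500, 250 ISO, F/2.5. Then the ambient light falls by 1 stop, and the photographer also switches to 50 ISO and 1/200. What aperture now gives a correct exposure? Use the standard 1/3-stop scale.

f/2.8

Scene light: 1 stop darker.
ISO: 250 → 200 → 160 → 125 → 100 → 80 → 64 → 50 — 2 1/3 stops lower (darker).
Shutter speed: 1/2500 → 1/2000 → 1/1600 → 1/1250 → 1/1000 → 1/800 → 1/640 → 1/500 → 1/400 → 1/320 → 1/250 → 1/200 — 3 2/3 stops slower (brighter).
Net so far: 1/3 stop brighter. Aperture: f/2.5 → f/2.8.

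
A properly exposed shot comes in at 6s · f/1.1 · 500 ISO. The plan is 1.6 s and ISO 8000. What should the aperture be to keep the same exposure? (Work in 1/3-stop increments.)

f/2.2

Shutter speed: 6 → 5 → 4 → 3.2 → 2.5 → 2 → 1.6 — 2 stops faster (darker).
ISO: 500 → 640 → 800 → 1000 → 1250 → 1600 → 2000 → 2500 → 3200 → 4000 → 5000 → 6400 → 8000 — 4 stops raised (brighter).
Net change so far: 2 stops brighter. Offset with the aperture: f/1.1 → f/1.2 → f/1.4 → f/1.6 → f/1.8 → f/2 → f/2.2.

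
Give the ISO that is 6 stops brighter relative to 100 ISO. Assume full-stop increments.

ISO: 100 → 200 → 400 → 800 → 1600 → 3200 → 6400 — 6 stops higher (brighter).

ISO 6400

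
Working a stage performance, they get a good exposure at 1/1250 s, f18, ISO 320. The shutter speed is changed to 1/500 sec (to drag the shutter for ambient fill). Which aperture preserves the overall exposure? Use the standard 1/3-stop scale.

f/29

Shutter speed: 1/1250 → 1/1000 → 1/800 → 1/640 → 1/500 — 1 1/3 stops slower (brighter).
Need 1 1/3 stops darker from the aperture: f/18 → f/20 → f/22 → f/25 → f/29.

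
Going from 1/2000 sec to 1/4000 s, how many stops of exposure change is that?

1/2000 → 1/4000 — count the steps: 1 stop.

1 stop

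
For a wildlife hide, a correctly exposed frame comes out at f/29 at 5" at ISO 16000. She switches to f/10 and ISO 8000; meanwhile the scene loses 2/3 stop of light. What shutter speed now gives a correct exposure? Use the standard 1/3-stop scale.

2 s

Scene light: 2/3 stop darker.
Aperture: f/29 → f/25 → f/22 → f/20 → f/18 → f/16 → f/14 → f/13 → f/11 → f/10 — 3 stops wider (brighter).
ISO: 16000 → 12800 → 10000 → 8000 — 1 stop dropped (darker).
Net so far: 1 1/3 stops brighter. Shutter speed: 5 → 4 → 3.2 → 2.5 → 2.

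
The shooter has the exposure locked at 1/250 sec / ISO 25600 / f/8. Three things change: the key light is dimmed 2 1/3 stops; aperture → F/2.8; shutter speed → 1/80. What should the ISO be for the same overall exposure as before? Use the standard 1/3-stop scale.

ISO 5000

Scene light: 2 1/3 stops darker.
Aperture: f/8 → f/7.1 → f/6.3 → f/5.6 → f/5 → f/4.5 → f/4 → f/3.5 → f/3.2 → f/2.8 — 3 stops opened up (brighter).
Shutter speed: 1/250 → 1/200 → 1/160 → 1/125 → 1/100 → 1/80 — 1 2/3 stops longer (brighter).
Net so far: 2 1/3 stops brighter. ISO: 25600 → 20000 → 16000 → 12800 → 10000 → 8000 → 6400 → 5000.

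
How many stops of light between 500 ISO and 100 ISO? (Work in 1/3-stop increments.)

2 1/3 stops

500 → 400 → 320 → 250 → 200 → 160 → 125 → 100 — count the steps: 7 third-stops = 2 1/3 stops.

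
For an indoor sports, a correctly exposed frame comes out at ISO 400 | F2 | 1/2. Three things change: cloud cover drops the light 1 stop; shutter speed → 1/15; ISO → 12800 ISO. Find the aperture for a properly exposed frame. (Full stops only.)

f/2.8

Scene light: 1 stop darker.
Shutter speed: 1/2 → 1/4 → 1/8 → 1/15 — 3 stops faster (darker).
ISO: 400 → 800 → 1600 → 3200 → 6400 → 12800 — 5 stops higher (brighter).
Net so far: 1 stop brighter. Aperture: f/2 → f/2.8.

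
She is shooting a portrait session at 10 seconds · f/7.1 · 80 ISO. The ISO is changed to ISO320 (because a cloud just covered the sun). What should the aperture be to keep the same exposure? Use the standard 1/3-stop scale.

ISO: 80 → 100 → 125 → 160 → 200 → 250 → 320 — 2 stops raised (brighter).
Need 2 stops darker from the aperture: f/7.1 → f/8 → f/9 → f/10 → f/11 → f/13 → f/14.

f/14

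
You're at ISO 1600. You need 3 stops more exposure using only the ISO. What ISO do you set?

ISO 12800

ISO: 1600 → 3200 → 6400 → 12800 — 3 stops higher (brighter).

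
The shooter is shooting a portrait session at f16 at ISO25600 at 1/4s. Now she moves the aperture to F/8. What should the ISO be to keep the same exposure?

Aperture: f/16 → f/11 → f/8 — 2 stops wider (brighter).
Need 2 stops darker from the ISO: 25600 → 12800 → 6400.

ISO 6400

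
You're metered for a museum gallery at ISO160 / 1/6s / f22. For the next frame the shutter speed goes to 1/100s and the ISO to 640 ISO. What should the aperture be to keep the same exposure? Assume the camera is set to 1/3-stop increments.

Shutter speed: 1/6 → 1/8 → 1/10 → 1/13 → 1/15 → 1/20 → 1/25 → 1/30 → 1/40 → 1/50 → 1/60 → 1/80 → 1/100 — 4 stops faster (darker).
ISO: 160 → 200 → 250 → 320 → 400 → 500 → 640 — 2 stops higher (brighter).
Net change so far: 2 stops darker. Offset with the aperture: f/22 → f/20 → f/18 → f/16 → f/14 → f/13 → f/11.

f/11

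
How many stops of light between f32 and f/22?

1 stop

f/32 → f/22 — count the steps: 1 stop.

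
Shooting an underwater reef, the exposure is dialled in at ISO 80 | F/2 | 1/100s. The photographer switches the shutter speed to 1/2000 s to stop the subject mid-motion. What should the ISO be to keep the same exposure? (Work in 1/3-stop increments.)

Shutter speed: 1/100 → 1/125 → 1/160 → 1/200 → 1/250 → 1/320 → 1/400 → 1/500 → 1/640 → 1/800 → 1/1000 → 1/1250 → 1/1600 → 1/2000 — 4 1/3 stops shorter (darker).
Need 4 1/3 stops brighter from the ISO: 80 → 100 → 125 → 160 → 200 → 250 → 320 → 400 → 500 → 640 → 800 → 1000 → 1250 → 1600.

ISO 1600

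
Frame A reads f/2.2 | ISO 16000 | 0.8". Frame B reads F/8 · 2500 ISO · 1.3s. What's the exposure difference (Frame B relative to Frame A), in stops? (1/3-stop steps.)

5 2/3 stops darker

Aperture: f/2.2 → f/2.5 → f/2.8 → f/3.2 → f/3.5 → f/4 → f/4.5 → f/5 → f/5.6 → f/6.3 → f/7.1 → f/8 — 3 2/3 stops narrower (darker).
Shutter speed: 0.8 → 1 → 1.3 — 2/3 stop longer (brighter).
ISO: 16000 → 12800 → 10000 → 8000 → 6400 → 5000 → 4000 → 3200 → 2500 — 2 2/3 stops dropped (darker).
Net: −3 2/3 +2/3 −2 2/3 = −5 2/3 stops.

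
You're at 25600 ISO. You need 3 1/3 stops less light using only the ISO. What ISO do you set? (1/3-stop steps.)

ISO: 25600 → 20000 → 16000 → 12800 → 10000 → 8000 → 6400 → 5000 → 4000 → 3200 → 2500 — 3 1/3 stops lower (darker).

ISO 2500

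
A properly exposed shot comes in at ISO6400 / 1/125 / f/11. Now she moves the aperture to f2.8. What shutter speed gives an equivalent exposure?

1/2000s

Aperture: f/11 → f/8 → f/5.6 → f/4 → f/2.8 — 4 stops wider (brighter).
Need 4 stops darker from the shutter speed: 1/125 → 1/250 → 1/500 → 1/1000 → 1/2000.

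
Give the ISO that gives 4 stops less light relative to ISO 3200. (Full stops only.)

ISO: 3200 → 1600 → 800 → 400 → 200 — 4 stops dropped (darker).

ISO 200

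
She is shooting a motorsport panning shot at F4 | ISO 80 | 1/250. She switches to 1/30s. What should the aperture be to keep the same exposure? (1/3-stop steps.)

Shutter speed: 1/250 → 1/200 → 1/160 → 1/125 → 1/100 → 1/80 → 1/60 → 1/50 → 1/40 → 1/30 — 3 stops longer (brighter).
Need 3 stops darker from the aperture: f/4 → f/4.5 → f/5 → f/5.6 → f/6.3 → f/7.1 → f/8 → f/9 → f/10 → f/11.

f/11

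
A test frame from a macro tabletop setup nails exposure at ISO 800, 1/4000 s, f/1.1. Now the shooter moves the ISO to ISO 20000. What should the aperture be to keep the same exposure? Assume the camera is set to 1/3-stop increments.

f/5.6

ISO: 800 → 1000 → 1250 → 1600 → 2000 → 2500 → 3200 → 4000 → 5000 → 6400 → 8000 → 10000 → 12800 → 16000 → 20000 — 4 2/3 stops raised (brighter).
Need 4 2/3 stops darker from the aperture: f/1.1 → f/1.2 → f/1.4 → f/1.6 → f/1.8 → f/2 → f/2.2 → f/2.5 → f/2.8 → f/3.2 → f/3.5 → f/4 → f/4.5 → f/5 → f/5.6.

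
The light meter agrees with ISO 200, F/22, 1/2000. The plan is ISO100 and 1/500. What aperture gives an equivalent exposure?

ISO: 200 → 100 — 1 stop lower (darker).
Shutter speed: 1/2000 → 1/1000 → 1/500 — 2 stops slower (brighter).
Net change so far: 1 stop brighter. Offset with the aperture: f/22 → f/32.

f/32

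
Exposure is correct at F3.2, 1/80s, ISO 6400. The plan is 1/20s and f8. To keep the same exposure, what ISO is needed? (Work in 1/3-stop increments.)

Shutter speed: 1/80 → 1/60 → 1/50 → 1/40 → 1/30 → 1/25 → 1/20 — 2 stops longer (brighter).
Aperture: f/3.2 → f/3.5 → f/4 → f/4.5 → f/5 → f/5.6 → f/6.3 → f/7.1 → f/8 — 2 2/3 stops stopped down (darker).
Net change so far: 2/3 stop darker. Offset with the ISO: 6400 → 8000 → 10000.

ISO 10000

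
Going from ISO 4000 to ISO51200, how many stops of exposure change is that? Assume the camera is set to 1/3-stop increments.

3 2/3 stops

4000 → 5000 → 6400 → 8000 → 10000 → 12800 → 16000 → 20000 → 25600 → 32000 → 40000 → 51200 — count the steps: 11 third-stops = 3 2/3 stops.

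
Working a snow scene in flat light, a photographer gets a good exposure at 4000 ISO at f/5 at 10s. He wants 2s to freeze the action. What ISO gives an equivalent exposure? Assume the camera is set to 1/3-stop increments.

ISO 20000

Shutter speed: 10 → 8 → 6 → 5 → 4 → 3.2 → 2.5 → 2 — 2 1/3 stops shorter (darker).
Need 2 1/3 stops brighter from the ISO: 4000 → 5000 → 6400 → 8000 → 10000 → 12800 → 16000 → 20000.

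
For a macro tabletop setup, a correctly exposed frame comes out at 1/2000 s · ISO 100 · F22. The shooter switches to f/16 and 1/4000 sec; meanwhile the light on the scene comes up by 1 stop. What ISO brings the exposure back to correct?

ISO 50

Scene light: 1 stop brighter.
Aperture: f/22 → f/16 — 1 stop wider (brighter).
Shutter speed: 1/2000 → 1/4000 — 1 stop faster (darker).
Net so far: 1 stop brighter. ISO: 100 → 50.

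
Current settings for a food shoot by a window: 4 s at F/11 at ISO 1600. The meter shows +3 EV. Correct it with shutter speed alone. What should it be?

1/2s

Overexposed by 3 stops → need 3 stops darker.
Shutter speed: 4 → 2 → 1 → 1/2.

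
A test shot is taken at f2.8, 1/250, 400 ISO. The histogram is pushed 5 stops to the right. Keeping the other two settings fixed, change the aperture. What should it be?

Overexposed by 5 stops → need 5 stops darker.
Aperture: f/2.8 → f/4 → f/5.6 → f/8 → f/11 → f/16.

f/16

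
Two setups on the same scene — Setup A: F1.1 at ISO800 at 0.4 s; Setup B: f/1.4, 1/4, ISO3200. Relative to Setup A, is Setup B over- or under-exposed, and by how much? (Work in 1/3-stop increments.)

Aperture: f/1.1 → f/1.2 → f/1.4 — 2/3 stop narrower (darker).
Shutter speed: 0.4 → 0.3 → 1/4 — 2/3 stop faster (darker).
ISO: 800 → 1000 → 1250 → 1600 → 2000 → 2500 → 3200 — 2 stops higher (brighter).
Net: −2/3 −2/3 +2 = +2/3 stops.

2/3 stop brighter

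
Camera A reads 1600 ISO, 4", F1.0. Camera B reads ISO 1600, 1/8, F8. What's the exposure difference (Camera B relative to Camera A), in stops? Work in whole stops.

Aperture: f/1.0 → f/1.4 → f/2 → f/2.8 → f/4 → f/5.6 → f/8 — 6 stops stopped down (darker).
Shutter speed: 4 → 2 → 1 → 1/2 → 1/4 → 1/8 — 5 stops shorter (darker).
ISO: unchanged.
Net: −6 −5 = −11 stops.

11 stops darker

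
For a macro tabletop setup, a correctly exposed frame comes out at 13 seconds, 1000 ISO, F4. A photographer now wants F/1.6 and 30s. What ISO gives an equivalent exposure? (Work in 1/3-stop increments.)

Aperture: f/4 → f/3.5 → f/3.2 → f/2.8 → f/2.5 → f/2.2 → f/2 → f/1.8 → f/1.6 — 2 2/3 stops wider (brighter).
Shutter speed: 13 → 15 → 20 → 25 → 30 — 1 1/3 stops slower (brighter).
Net change so far: 4 stops brighter. Offset with the ISO: 1000 → 800 → 640 → 500 → 400 → 320 → 250 → 200 → 160 → 125 → 100 → 80 → 64.

ISO 64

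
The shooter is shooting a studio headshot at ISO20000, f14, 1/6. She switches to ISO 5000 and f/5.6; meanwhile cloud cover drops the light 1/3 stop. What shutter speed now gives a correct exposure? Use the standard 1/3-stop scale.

Scene light: 1/3 stop darker.
ISO: 20000 → 16000 → 12800 → 10000 → 8000 → 6400 → 5000 — 2 stops lower (darker).
Aperture: f/14 → f/13 → f/11 → f/10 → f/9 → f/8 → f/7.1 → f/6.3 → f/5.6 — 2 2/3 stops opened up (brighter).
Net so far: 1/3 stop brighter. Shutter speed: 1/6 → 1/8.

1/8s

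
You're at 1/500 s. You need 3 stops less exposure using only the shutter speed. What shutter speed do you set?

Shutter speed: 1/500 → 1/1000 → 1/2000 → 1/4000 — 3 stops faster (darker).

1/4000s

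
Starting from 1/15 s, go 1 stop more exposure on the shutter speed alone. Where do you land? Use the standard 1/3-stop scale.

Shutter speed: 1/15 → 1/13 → 1/10 → 1/8 — 1 stop slower (brighter).

1/8s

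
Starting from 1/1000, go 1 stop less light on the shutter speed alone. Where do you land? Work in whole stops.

Shutter speed: 1/1000 → 1/2000 — 1 stop shorter (darker).

1/2000s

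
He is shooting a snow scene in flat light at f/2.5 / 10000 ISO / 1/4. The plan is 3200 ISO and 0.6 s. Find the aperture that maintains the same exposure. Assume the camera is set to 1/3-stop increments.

f/2.2

ISO: 10000 → 8000 → 6400 → 5000 → 4000 → 3200 — 1 2/3 stops lower (darker).
Shutter speed: 1/4 → 0.3 → 0.4 → 0.5 → 0.6 — 1 1/3 stops slower (brighter).
Net change so far: 1/3 stop darker. Offset with the aperture: f/2.5 → f/2.2.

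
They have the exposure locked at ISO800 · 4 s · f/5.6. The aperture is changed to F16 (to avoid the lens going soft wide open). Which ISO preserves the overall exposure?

Aperture: f/5.6 → f/8 → f/11 → f/16 — 3 stops narrower (darker).
Need 3 stops brighter from the ISO: 800 → 1600 → 3200 → 6400.

ISO 6400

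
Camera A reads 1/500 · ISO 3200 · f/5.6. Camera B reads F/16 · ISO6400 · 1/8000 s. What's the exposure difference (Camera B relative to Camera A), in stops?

6 stops darker

Aperture: f/5.6 → f/8 → f/11 → f/16 — 3 stops narrower (darker).
Shutter speed: 1/500 → 1/1000 → 1/2000 → 1/4000 → 1/8000 — 4 stops shorter (darker).
ISO: 3200 → 6400 — 1 stop raised (brighter).
Net: −3 −4 +1 = −6 stops.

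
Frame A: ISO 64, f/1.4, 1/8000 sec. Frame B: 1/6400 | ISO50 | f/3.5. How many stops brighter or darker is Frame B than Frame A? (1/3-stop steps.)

2 2/3 stops darker

Aperture: f/1.4 → f/1.6 → f/1.8 → f/2 → f/2.2 → f/2.5 → f/2.8 → f/3.2 → f/3.5 — 2 2/3 stops stopped down (darker).
Shutter speed: 1/8000 → 1/6400 — 1/3 stop longer (brighter).
ISO: 64 → 50 — 1/3 stop lower (darker).
Net: −2 2/3 +1/3 −1/3 = −2 2/3 stops.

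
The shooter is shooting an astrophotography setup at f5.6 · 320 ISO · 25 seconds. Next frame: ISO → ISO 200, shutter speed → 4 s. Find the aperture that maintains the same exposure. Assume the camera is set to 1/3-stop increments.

f/1.8

ISO: 320 → 250 → 200 — 2/3 stop dropped (darker).
Shutter speed: 25 → 20 → 15 → 13 → 10 → 8 → 6 → 5 → 4 — 2 2/3 stops shorter (darker).
Net change so far: 3 1/3 stops darker. Offset with the aperture: f/5.6 → f/5 → f/4.5 → f/4 → f/3.5 → f/3.2 → f/2.8 → f/2.5 → f/2.2 → f/2 → f/1.8.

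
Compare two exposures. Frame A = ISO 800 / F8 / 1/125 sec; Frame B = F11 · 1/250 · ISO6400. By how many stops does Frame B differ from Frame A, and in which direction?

Aperture: f/8 → f/11 — 1 stop narrower (darker).
Shutter speed: 1/125 → 1/250 — 1 stop shorter (darker).
ISO: 800 → 1600 → 3200 → 6400 — 3 stops raised (brighter).
Net: −1 −1 +3 = +1 stop.

1 stop brighter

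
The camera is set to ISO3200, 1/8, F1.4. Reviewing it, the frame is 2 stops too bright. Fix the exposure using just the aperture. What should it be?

f/2.8

Overexposed by 2 stops → need 2 stops darker.
Aperture: f/1.4 → f/2 → f/2.8.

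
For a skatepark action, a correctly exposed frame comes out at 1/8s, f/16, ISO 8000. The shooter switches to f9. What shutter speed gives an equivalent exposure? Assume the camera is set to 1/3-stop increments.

Aperture: f/16 → f/14 → f/13 → f/11 → f/10 → f/9 — 1 2/3 stops opened up (brighter).
Need 1 2/3 stops darker from the shutter speed: 1/8 → 1/10 → 1/13 → 1/15 → 1/20 → 1/25.

1/25s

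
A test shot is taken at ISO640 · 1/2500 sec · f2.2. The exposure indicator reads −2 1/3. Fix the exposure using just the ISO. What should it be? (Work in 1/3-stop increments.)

ISO 3200

Underexposed by 2 1/3 stops → need 2 1/3 stops brighter.
ISO: 640 → 800 → 1000 → 1250 → 1600 → 2000 → 2500 → 3200.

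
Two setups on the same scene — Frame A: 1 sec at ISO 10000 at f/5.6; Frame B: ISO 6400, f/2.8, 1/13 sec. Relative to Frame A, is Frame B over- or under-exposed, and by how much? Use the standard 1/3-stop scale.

2 1/3 stops darker

Aperture: f/5.6 → f/5 → f/4.5 → f/4 → f/3.5 → f/3.2 → f/2.8 — 2 stops opened up (brighter).
Shutter speed: 1 → 0.8 → 0.6 → 0.5 → 0.4 → 0.3 → 1/4 → 1/5 → 1/6 → 1/8 → 1/10 → 1/13 — 3 2/3 stops faster (darker).
ISO: 10000 → 8000 → 6400 — 2/3 stop lower (darker).
Net: +2 −3 2/3 −2/3 = −2 1/3 stops.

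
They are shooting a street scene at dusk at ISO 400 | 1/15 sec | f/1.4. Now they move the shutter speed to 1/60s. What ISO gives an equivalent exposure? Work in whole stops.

Shutter speed: 1/15 → 1/30 → 1/60 — 2 stops faster (darker).
Need 2 stops brighter from the ISO: 400 → 800 → 1600.

ISO 1600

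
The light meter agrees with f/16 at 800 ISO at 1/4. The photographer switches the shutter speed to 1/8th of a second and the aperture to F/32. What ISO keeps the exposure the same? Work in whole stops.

Shutter speed: 1/4 → 1/8 — 1 stop shorter (darker).
Aperture: f/16 → f/22 → f/32 — 2 stops smaller aperture (darker).
Net change so far: 3 stops darker. Offset with the ISO: 800 → 1600 → 3200 → 6400.

ISO 6400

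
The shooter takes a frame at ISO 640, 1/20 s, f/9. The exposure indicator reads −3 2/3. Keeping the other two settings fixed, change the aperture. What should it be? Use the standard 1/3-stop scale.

Underexposed by 3 2/3 stops → need 3 2/3 stops brighter.
Aperture: f/9 → f/8 → f/7.1 → f/6.3 → f/5.6 → f/5 → f/4.5 → f/4 → f/3.5 → f/3.2 → f/2.8 → f/2.5.

f/2.5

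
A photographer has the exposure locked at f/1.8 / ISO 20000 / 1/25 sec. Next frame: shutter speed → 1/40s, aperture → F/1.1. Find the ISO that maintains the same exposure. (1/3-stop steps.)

Shutter speed: 1/25 → 1/30 → 1/40 — 2/3 stop faster (darker).
Aperture: f/1.8 → f/1.6 → f/1.4 → f/1.2 → f/1.1 — 1 1/3 stops larger aperture (brighter).
Net change so far: 2/3 stop brighter. Offset with the ISO: 20000 → 16000 → 12800.

ISO 12800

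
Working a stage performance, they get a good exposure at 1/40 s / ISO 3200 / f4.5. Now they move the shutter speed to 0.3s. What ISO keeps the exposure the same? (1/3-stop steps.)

Shutter speed: 1/40 → 1/30 → 1/25 → 1/20 → 1/15 → 1/13 → 1/10 → 1/8 → 1/6 → 1/5 → 1/4 → 0.3 — 3 2/3 stops slower (brighter).
Need 3 2/3 stops darker from the ISO: 3200 → 2500 → 2000 → 1600 → 1250 → 1000 → 800 → 640 → 500 → 400 → 320 → 250.

ISO 250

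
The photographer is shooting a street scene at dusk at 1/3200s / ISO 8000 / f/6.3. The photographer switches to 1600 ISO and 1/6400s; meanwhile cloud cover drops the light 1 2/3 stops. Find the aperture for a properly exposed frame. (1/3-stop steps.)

Scene light: 1 2/3 stops darker.
ISO: 8000 → 6400 → 5000 → 4000 → 3200 → 2500 → 2000 → 1600 — 2 1/3 stops lower (darker).
Shutter speed: 1/3200 → 1/4000 → 1/5000 → 1/6400 — 1 stop faster (darker).
Net so far: 5 stops darker. Aperture: f/6.3 → f/5.6 → f/5 → f/4.5 → f/4 → f/3.5 → f/3.2 → f/2.8 → f/2.5 → f/2.2 → f/2 → f/1.8 → f/1.6 → f/1.4 → f/1.2 → f/1.1.

f/1.1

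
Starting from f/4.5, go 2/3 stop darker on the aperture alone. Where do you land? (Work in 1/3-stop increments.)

f/5.6

Aperture: f/4.5 → f/5 → f/5.6 — 2/3 stop narrower (darker).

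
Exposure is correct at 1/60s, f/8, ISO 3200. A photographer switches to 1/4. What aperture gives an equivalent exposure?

Shutter speed: 1/60 → 1/30 → 1/15 → 1/8 → 1/4 — 4 stops longer (brighter).
Need 4 stops darker from the aperture: f/8 → f/11 → f/16 → f/22 → f/32.

f/32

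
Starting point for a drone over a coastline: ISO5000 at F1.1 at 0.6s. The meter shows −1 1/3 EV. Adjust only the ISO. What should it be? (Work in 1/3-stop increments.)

Underexposed by 1 1/3 stops → need 1 1/3 stops brighter.
ISO: 5000 → 6400 → 8000 → 10000 → 12800.

ISO 12800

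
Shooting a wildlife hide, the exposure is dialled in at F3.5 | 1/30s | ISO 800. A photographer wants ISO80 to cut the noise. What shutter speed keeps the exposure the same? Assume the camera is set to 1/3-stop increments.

ISO: 800 → 640 → 500 → 400 → 320 → 250 → 200 → 160 → 125 → 100 → 80 — 3 1/3 stops lower (darker).
Need 3 1/3 stops brighter from the shutter speed: 1/30 → 1/25 → 1/20 → 1/15 → 1/13 → 1/10 → 1/8 → 1/6 → 1/5 → 1/4 → 0.3.

0.3 s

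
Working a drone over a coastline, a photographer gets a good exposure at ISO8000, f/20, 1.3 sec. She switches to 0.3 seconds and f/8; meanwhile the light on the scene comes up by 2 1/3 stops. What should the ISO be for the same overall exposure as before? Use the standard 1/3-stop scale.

Scene light: 2 1/3 stops brighter.
Shutter speed: 1.3 → 1 → 0.8 → 0.6 → 0.5 → 0.4 → 0.3 — 2 stops faster (darker).
Aperture: f/20 → f/18 → f/16 → f/14 → f/13 → f/11 → f/10 → f/9 → f/8 — 2 2/3 stops wider (brighter).
Net so far: 3 stops brighter. ISO: 8000 → 6400 → 5000 → 4000 → 3200 → 2500 → 2000 → 1600 → 1250 → 1000.

ISO 1000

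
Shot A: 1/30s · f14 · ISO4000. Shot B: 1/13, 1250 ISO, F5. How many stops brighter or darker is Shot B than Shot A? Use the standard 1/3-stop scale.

Aperture: f/14 → f/13 → f/11 → f/10 → f/9 → f/8 → f/7.1 → f/6.3 → f/5.6 → f/5 — 3 stops wider (brighter).
Shutter speed: 1/30 → 1/25 → 1/20 → 1/15 → 1/13 — 1 1/3 stops slower (brighter).
ISO: 4000 → 3200 → 2500 → 2000 → 1600 → 1250 — 1 2/3 stops lower (darker).
Net: +3 +1 1/3 −1 2/3 = +2 2/3 stops.

2 2/3 stops brighter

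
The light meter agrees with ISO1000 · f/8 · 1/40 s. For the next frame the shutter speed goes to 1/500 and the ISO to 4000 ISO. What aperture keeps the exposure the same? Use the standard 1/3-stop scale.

f/4.5

Shutter speed: 1/40 → 1/50 → 1/60 → 1/80 → 1/100 → 1/125 → 1/160 → 1/200 → 1/250 → 1/320 → 1/400 → 1/500 — 3 2/3 stops faster (darker).
ISO: 1000 → 1250 → 1600 → 2000 → 2500 → 3200 → 4000 — 2 stops raised (brighter).
Net change so far: 1 2/3 stops darker. Offset with the aperture: f/8 → f/7.1 → f/6.3 → f/5.6 → f/5 → f/4.5.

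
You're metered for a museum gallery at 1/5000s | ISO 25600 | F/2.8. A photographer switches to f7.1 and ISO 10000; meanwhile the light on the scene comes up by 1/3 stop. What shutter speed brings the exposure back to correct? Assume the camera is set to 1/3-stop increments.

Scene light: 1/3 stop brighter.
Aperture: f/2.8 → f/3.2 → f/3.5 → f/4 → f/4.5 → f/5 → f/5.6 → f/6.3 → f/7.1 — 2 2/3 stops narrower (darker).
ISO: 25600 → 20000 → 16000 → 12800 → 10000 — 1 1/3 stops lower (darker).
Net so far: 3 2/3 stops darker. Shutter speed: 1/5000 → 1/4000 → 1/3200 → 1/2500 → 1/2000 → 1/1600 → 1/1250 → 1/1000 → 1/800 → 1/640 → 1/500 → 1/400.

1/400s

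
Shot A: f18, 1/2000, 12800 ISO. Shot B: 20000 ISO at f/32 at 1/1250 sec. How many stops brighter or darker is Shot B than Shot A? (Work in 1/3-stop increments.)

Aperture: f/18 → f/20 → f/22 → f/25 → f/29 → f/32 — 1 2/3 stops stopped down (darker).
Shutter speed: 1/2000 → 1/1600 → 1/1250 — 2/3 stop slower (brighter).
ISO: 12800 → 16000 → 20000 — 2/3 stop higher (brighter).
Net: −1 2/3 +2/3 +2/3 = −1/3 stops.

1/3 stop darker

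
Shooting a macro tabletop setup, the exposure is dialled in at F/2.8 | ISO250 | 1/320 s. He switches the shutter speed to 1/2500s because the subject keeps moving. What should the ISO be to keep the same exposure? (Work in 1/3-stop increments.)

Shutter speed: 1/320 → 1/400 → 1/500 → 1/640 → 1/800 → 1/1000 → 1/1250 → 1/1600 → 1/2000 → 1/2500 — 3 stops shorter (darker).
Need 3 stops brighter from the ISO: 250 → 320 → 400 → 500 → 640 → 800 → 1000 → 1250 → 1600 → 2000.

ISO 2000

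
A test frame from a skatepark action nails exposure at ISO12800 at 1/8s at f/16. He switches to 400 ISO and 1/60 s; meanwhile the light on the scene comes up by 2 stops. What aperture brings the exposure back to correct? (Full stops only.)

f/2

Scene light: 2 stops brighter.
ISO: 12800 → 6400 → 3200 → 1600 → 800 → 400 — 5 stops lower (darker).
Shutter speed: 1/8 → 1/15 → 1/30 → 1/60 — 3 stops faster (darker).
Net so far: 6 stops darker. Aperture: f/16 → f/11 → f/8 → f/5.6 → f/4 → f/2.8 → f/2.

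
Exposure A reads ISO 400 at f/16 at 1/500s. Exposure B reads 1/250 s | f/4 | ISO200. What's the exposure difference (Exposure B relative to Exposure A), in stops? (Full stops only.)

4 stops brighter

Aperture: f/16 → f/11 → f/8 → f/5.6 → f/4 — 4 stops opened up (brighter).
Shutter speed: 1/500 → 1/250 — 1 stop longer (brighter).
ISO: 400 → 200 — 1 stop lower (darker).
Net: +4 +1 −1 = +4 stops.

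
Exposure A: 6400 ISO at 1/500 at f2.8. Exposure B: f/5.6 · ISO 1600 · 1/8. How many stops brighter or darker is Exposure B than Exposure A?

2 stops brighter

Aperture: f/2.8 → f/4 → f/5.6 — 2 stops narrower (darker).
Shutter speed: 1/500 → 1/250 → 1/125 → 1/60 → 1/30 → 1/15 → 1/8 — 6 stops longer (brighter).
ISO: 6400 → 3200 → 1600 — 2 stops lower (darker).
Net: −2 +6 −2 = +2 stops.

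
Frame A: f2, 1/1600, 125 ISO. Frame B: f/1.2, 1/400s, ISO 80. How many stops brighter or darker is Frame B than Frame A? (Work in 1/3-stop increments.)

Aperture: f/2 → f/1.8 → f/1.6 → f/1.4 → f/1.2 — 1 1/3 stops wider (brighter).
Shutter speed: 1/1600 → 1/1250 → 1/1000 → 1/800 → 1/640 → 1/500 → 1/400 — 2 stops longer (brighter).
ISO: 125 → 100 → 80 — 2/3 stop lower (darker).
Net: +1 1/3 +2 −2/3 = +2 2/3 stops.

2 2/3 stops brighter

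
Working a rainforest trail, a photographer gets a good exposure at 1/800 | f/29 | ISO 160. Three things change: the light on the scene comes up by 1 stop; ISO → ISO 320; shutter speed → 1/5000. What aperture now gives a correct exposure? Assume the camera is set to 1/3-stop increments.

f/22

Scene light: 1 stop brighter.
ISO: 160 → 200 → 250 → 320 — 1 stop higher (brighter).
Shutter speed: 1/800 → 1/1000 → 1/1250 → 1/1600 → 1/2000 → 1/2500 → 1/3200 → 1/4000 → 1/5000 — 2 2/3 stops shorter (darker).
Net so far: 2/3 stop darker. Aperture: f/29 → f/25 → f/22.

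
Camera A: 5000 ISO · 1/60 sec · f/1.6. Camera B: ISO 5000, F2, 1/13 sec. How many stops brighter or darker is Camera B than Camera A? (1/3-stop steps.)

1 2/3 stops brighter

Aperture: f/1.6 → f/1.8 → f/2 — 2/3 stop stopped down (darker).
Shutter speed: 1/60 → 1/50 → 1/40 → 1/30 → 1/25 → 1/20 → 1/15 → 1/13 — 2 1/3 stops slower (brighter).
ISO: unchanged.
Net: −2/3 +2 1/3 = +1 2/3 stops.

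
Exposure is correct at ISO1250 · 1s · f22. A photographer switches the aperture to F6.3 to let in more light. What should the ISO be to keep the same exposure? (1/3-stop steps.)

ISO 100

Aperture: f/22 → f/20 → f/18 → f/16 → f/14 → f/13 → f/11 → f/10 → f/9 → f/8 → f/7.1 → f/6.3 — 3 2/3 stops opened up (brighter).
Need 3 2/3 stops darker from the ISO: 1250 → 1000 → 800 → 640 → 500 → 400 → 320 → 250 → 200 → 160 → 125 → 100.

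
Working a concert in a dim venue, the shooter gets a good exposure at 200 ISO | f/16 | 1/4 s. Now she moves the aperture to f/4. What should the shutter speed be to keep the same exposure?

Aperture: f/16 → f/11 → f/8 → f/5.6 → f/4 — 4 stops larger aperture (brighter).
Need 4 stops darker from the shutter speed: 1/4 → 1/8 → 1/15 → 1/30 → 1/60.

1/60s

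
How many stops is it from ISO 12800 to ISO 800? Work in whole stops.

4 stops

12800 → 6400 → 3200 → 1600 → 800 — count the steps: 4 stops.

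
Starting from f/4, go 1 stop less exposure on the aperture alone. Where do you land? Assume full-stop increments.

f/5.6

Aperture: f/4 → f/5.6 — 1 stop smaller aperture (darker).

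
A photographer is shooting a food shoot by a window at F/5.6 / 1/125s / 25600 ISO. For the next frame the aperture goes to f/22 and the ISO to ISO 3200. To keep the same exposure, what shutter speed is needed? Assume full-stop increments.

1 s

Aperture: f/5.6 → f/8 → f/11 → f/16 → f/22 — 4 stops stopped down (darker).
ISO: 25600 → 12800 → 6400 → 3200 — 3 stops lower (darker).
Net change so far: 7 stops darker. Offset with the shutter speed: 1/125 → 1/60 → 1/30 → 1/15 → 1/8 → 1/4 → 1/2 → 1.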